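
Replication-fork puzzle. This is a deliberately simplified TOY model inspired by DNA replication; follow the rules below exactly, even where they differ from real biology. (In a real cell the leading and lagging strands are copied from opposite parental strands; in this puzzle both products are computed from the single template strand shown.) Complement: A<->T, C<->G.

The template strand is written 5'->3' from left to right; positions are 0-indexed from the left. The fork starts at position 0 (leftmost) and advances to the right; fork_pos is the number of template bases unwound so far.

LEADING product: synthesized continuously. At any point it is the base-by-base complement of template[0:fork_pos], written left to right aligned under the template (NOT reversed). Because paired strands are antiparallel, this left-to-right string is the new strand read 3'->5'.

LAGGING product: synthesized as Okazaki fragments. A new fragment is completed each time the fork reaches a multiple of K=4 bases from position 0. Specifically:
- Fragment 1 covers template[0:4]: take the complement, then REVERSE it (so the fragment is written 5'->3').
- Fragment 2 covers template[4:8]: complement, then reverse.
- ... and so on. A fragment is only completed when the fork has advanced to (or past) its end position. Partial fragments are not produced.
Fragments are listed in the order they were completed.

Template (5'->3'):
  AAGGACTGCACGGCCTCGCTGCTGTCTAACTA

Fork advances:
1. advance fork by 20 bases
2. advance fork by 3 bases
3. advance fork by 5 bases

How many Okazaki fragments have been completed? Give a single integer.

Step 1: advance 20 -> fork_pos = 0 + 20 = 20. Reached multiple(s) of 4: 4, 8, 12, 16, 20 -> fragments 1-5 completed (5 total).
Step 2: advance 3 -> fork_pos = 20 + 3 = 23. Next multiple of 4 is 24 (not reached); still 5 fragment(s).
Step 3: advance 5 -> fork_pos = 23 + 5 = 28. Reached multiple(s) of 4: 24, 28 -> fragments 6-7 completed (7 total).
Check: final fork_pos = 28; the multiples of 4 that are <= 28 are 4..28 -> 28 // 4 = 7 completed fragment(s).

Answer: 7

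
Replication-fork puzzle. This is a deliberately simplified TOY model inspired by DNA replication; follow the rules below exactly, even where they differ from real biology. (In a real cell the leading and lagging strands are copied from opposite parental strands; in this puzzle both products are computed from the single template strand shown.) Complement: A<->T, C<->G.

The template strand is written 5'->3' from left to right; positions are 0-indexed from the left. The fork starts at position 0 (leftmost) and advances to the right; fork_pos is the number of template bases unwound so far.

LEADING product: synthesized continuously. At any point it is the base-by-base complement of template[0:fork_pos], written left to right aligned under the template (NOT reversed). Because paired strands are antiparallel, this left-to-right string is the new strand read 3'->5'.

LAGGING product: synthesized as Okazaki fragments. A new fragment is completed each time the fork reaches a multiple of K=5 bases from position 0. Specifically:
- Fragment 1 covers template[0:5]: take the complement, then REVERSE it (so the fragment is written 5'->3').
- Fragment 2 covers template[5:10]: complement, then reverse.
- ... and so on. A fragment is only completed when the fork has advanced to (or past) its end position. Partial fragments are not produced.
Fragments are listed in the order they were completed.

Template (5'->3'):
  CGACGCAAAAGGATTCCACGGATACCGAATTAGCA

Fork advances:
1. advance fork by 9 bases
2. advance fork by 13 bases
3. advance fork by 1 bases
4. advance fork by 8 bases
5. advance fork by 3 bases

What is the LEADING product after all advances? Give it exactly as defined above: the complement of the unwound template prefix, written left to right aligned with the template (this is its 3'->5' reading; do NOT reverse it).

Answer: GCTGCGTTTTCCTAAGGTGCCTATGGCTTAATCG

Derivation:
Step 1: advance 9 -> fork_pos = 0 + 9 = 9.
Step 2: advance 13 -> fork_pos = 9 + 13 = 22.
Step 3: advance 1 -> fork_pos = 22 + 1 = 23.
Step 4: advance 8 -> fork_pos = 23 + 8 = 31.
Step 5: advance 3 -> fork_pos = 31 + 3 = 34.
Unwound prefix: template[0:34] = CGACGCAAAAGGATTCCACGGATACCGAATTAGC
Complement it base by base (A<->T, C<->G), keeping left-to-right order:
  [0:5] CGACG -> GCTGC
  [5:10] CAAAA -> GTTTT
  [10:15] GGATT -> CCTAA
  [15:20] CCACG -> GGTGC
  [20:25] GATAC -> CTATG
  [25:30] CGAAT -> GCTTA
  [30:34] TAGC -> ATCG
Concatenate: GCTGCGTTTTCCTAAGGTGCCTATGGCTTAATCG (length 34; written aligned with the template, i.e. 3'->5').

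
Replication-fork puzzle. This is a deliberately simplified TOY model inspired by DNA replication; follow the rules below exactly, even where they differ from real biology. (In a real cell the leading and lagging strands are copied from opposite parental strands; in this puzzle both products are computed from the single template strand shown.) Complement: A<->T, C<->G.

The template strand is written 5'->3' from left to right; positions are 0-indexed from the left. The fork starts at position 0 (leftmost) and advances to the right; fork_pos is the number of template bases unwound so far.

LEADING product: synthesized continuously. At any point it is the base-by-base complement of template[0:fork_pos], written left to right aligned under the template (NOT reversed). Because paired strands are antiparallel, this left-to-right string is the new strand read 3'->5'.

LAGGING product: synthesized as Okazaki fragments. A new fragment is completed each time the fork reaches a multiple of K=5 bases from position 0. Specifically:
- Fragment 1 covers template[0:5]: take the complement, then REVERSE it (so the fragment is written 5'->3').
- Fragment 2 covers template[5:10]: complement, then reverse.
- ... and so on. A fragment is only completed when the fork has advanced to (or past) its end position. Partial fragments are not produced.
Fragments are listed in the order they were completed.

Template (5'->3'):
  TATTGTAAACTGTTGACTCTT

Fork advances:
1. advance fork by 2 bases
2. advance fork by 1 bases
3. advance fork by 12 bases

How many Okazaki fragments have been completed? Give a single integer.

Answer: 3

Derivation:
Step 1: advance 2 -> fork_pos = 0 + 2 = 2. Next multiple of 5 is 5 (not reached); still 0 fragment(s).
Step 2: advance 1 -> fork_pos = 2 + 1 = 3. Next multiple of 5 is 5 (not reached); still 0 fragment(s).
Step 3: advance 12 -> fork_pos = 3 + 12 = 15. Reached multiple(s) of 5: 5, 10, 15 -> fragments 1-3 completed (3 total).
Check: final fork_pos = 15; the multiples of 5 that are <= 15 are 5..15 -> 15 // 5 = 3 completed fragment(s).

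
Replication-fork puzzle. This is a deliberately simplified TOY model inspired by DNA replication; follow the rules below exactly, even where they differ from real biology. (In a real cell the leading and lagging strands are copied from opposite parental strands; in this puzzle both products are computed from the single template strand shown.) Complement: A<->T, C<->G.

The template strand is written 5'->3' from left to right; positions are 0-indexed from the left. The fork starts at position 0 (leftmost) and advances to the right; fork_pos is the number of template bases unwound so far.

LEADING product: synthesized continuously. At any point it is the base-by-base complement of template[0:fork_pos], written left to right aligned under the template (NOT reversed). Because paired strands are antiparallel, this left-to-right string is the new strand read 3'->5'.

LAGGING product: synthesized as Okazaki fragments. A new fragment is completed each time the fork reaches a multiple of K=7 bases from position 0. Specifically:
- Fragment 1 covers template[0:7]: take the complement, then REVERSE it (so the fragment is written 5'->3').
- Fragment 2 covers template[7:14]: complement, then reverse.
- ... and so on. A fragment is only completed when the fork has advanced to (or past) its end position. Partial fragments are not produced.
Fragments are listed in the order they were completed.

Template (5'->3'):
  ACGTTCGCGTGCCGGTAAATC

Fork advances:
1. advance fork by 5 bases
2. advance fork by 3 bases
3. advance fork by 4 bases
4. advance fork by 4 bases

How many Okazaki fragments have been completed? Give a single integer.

Step 1: advance 5 -> fork_pos = 0 + 5 = 5. Next multiple of 7 is 7 (not reached); still 0 fragment(s).
Step 2: advance 3 -> fork_pos = 5 + 3 = 8. Reached multiple(s) of 7: 7 -> fragment 1 completed (1 total).
Step 3: advance 4 -> fork_pos = 8 + 4 = 12. Next multiple of 7 is 14 (not reached); still 1 fragment(s).
Step 4: advance 4 -> fork_pos = 12 + 4 = 16. Reached multiple(s) of 7: 14 -> fragment 2 completed (2 total).
Check: final fork_pos = 16; the multiples of 7 that are <= 16 are 7..14 -> 16 // 7 = 2 completed fragment(s).

Answer: 2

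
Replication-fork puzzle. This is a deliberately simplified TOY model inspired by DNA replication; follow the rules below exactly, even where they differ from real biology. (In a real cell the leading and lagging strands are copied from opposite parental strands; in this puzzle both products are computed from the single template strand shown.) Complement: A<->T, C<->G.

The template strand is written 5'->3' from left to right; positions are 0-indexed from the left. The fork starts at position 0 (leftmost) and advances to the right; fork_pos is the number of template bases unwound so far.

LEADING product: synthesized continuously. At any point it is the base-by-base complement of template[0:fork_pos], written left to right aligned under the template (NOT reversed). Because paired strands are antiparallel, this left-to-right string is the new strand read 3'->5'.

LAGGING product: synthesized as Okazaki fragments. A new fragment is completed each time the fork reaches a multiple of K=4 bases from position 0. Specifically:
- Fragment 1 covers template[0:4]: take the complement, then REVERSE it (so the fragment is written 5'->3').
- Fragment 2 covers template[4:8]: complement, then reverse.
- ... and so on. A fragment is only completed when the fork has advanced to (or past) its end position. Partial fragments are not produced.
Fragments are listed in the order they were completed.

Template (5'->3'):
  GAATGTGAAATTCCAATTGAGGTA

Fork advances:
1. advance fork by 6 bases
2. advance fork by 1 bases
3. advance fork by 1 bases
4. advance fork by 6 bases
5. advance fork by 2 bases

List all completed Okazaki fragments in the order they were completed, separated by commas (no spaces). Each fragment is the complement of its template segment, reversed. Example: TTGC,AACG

Step 1: advance 6 -> fork_pos = 0 + 6 = 6. Reached multiple(s) of 4: 4 -> fragment 1 completed (1 total).
Step 2: advance 1 -> fork_pos = 6 + 1 = 7. Next multiple of 4 is 8 (not reached); still 1 fragment(s).
Step 3: advance 1 -> fork_pos = 7 + 1 = 8. Reached multiple(s) of 4: 8 -> fragment 2 completed (2 total).
Step 4: advance 6 -> fork_pos = 8 + 6 = 14. Reached multiple(s) of 4: 12 -> fragment 3 completed (3 total).
Step 5: advance 2 -> fork_pos = 14 + 2 = 16. Reached multiple(s) of 4: 16 -> fragment 4 completed (4 total).
Final fork_pos = 16, so 4 fragment(s) are complete. Build each: template segment -> complement -> reverse.
Fragment 1: template[0:4] = GAAT -> complement CTTA -> reversed ATTC
Fragment 2: template[4:8] = GTGA -> complement CACT -> reversed TCAC
Fragment 3: template[8:12] = AATT -> complement TTAA -> reversed AATT
Fragment 4: template[12:16] = CCAA -> complement GGTT -> reversed TTGG

Answer: ATTC,TCAC,AATT,TTGG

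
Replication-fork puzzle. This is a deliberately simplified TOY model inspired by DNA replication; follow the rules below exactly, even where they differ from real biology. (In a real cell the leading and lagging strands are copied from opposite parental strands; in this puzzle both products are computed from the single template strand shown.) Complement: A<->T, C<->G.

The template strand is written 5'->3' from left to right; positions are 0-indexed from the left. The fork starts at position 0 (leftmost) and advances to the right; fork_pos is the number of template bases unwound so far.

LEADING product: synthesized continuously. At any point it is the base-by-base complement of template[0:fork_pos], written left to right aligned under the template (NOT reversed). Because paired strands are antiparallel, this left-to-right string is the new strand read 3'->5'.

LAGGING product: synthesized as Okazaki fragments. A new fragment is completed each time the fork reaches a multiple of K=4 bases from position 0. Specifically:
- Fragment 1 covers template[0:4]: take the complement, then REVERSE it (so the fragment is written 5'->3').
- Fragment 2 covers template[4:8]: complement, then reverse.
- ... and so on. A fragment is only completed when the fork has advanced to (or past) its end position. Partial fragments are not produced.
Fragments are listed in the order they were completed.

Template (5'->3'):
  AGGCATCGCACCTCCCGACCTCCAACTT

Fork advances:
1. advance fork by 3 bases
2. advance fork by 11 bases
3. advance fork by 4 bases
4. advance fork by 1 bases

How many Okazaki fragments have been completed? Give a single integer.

Step 1: advance 3 -> fork_pos = 0 + 3 = 3. Next multiple of 4 is 4 (not reached); still 0 fragment(s).
Step 2: advance 11 -> fork_pos = 3 + 11 = 14. Reached multiple(s) of 4: 4, 8, 12 -> fragments 1-3 completed (3 total).
Step 3: advance 4 -> fork_pos = 14 + 4 = 18. Reached multiple(s) of 4: 16 -> fragment 4 completed (4 total).
Step 4: advance 1 -> fork_pos = 18 + 1 = 19. Next multiple of 4 is 20 (not reached); still 4 fragment(s).
Check: final fork_pos = 19; the multiples of 4 that are <= 19 are 4..16 -> 19 // 4 = 4 completed fragment(s).

Answer: 4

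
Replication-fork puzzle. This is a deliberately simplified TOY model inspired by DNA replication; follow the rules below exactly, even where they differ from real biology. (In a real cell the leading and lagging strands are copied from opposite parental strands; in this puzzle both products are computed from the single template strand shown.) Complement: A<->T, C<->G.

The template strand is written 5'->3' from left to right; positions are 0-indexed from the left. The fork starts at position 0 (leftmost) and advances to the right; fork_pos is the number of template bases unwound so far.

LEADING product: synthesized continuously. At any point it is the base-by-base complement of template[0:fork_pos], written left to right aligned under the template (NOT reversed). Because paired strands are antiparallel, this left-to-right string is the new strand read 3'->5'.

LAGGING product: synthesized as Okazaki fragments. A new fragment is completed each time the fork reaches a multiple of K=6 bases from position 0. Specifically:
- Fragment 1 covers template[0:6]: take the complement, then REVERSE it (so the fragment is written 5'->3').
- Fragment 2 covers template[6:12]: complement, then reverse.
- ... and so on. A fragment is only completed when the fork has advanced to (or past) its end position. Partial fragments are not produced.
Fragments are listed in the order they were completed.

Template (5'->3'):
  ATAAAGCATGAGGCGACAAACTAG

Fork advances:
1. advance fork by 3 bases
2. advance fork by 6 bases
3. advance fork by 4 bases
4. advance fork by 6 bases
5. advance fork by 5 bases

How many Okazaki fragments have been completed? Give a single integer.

Step 1: advance 3 -> fork_pos = 0 + 3 = 3. Next multiple of 6 is 6 (not reached); still 0 fragment(s).
Step 2: advance 6 -> fork_pos = 3 + 6 = 9. Reached multiple(s) of 6: 6 -> fragment 1 completed (1 total).
Step 3: advance 4 -> fork_pos = 9 + 4 = 13. Reached multiple(s) of 6: 12 -> fragment 2 completed (2 total).
Step 4: advance 6 -> fork_pos = 13 + 6 = 19. Reached multiple(s) of 6: 18 -> fragment 3 completed (3 total).
Step 5: advance 5 -> fork_pos = 19 + 5 = 24. Reached multiple(s) of 6: 24 -> fragment 4 completed (4 total).
Check: final fork_pos = 24; the multiples of 6 that are <= 24 are 6..24 -> 24 // 6 = 4 completed fragment(s).

Answer: 4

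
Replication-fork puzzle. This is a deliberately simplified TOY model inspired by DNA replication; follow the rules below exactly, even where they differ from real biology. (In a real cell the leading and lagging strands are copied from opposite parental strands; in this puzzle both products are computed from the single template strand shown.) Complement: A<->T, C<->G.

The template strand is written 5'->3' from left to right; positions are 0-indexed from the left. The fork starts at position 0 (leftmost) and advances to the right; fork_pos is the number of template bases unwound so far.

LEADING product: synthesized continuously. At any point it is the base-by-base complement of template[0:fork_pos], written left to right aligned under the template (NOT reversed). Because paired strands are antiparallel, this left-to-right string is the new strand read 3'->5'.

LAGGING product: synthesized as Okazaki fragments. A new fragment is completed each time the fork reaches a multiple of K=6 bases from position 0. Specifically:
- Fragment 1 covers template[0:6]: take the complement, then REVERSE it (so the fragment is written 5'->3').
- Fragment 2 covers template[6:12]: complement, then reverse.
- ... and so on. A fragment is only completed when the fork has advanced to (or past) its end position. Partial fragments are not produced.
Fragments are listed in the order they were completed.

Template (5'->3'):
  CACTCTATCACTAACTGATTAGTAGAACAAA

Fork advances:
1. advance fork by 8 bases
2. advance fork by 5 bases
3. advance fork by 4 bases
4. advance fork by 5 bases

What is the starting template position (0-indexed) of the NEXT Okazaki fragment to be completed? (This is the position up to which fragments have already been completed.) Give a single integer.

Step 1: advance 8 -> fork_pos = 0 + 8 = 8. Reached multiple(s) of 6: 6 -> fragment 1 completed (1 total).
Step 2: advance 5 -> fork_pos = 8 + 5 = 13. Reached multiple(s) of 6: 12 -> fragment 2 completed (2 total).
Step 3: advance 4 -> fork_pos = 13 + 4 = 17. Next multiple of 6 is 18 (not reached); still 2 fragment(s).
Step 4: advance 5 -> fork_pos = 17 + 5 = 22. Reached multiple(s) of 6: 18 -> fragment 3 completed (3 total).
3 fragment(s) completed, covering template[0:18] (3 x 6 = 18). The next fragment, fragment 4, covers template[18:24], so it starts at position 18.

Answer: 18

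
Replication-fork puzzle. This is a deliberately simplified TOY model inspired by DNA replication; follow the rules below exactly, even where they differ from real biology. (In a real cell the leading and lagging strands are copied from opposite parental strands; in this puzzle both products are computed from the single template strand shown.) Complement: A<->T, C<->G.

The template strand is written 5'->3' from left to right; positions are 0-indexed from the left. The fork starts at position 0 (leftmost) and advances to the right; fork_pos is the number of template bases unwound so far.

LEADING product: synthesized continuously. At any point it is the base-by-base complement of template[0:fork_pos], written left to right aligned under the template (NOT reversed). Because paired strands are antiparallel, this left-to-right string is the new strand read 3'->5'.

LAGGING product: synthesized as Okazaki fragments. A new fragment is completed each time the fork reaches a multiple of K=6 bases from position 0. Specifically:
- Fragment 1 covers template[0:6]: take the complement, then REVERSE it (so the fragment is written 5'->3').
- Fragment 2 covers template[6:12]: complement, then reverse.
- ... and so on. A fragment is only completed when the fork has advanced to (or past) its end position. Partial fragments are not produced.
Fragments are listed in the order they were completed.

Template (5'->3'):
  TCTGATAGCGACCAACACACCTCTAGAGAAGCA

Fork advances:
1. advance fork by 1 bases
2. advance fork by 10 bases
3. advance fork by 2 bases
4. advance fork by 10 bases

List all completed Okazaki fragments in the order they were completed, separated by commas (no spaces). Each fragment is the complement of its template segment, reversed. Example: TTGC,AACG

Answer: ATCAGA,GTCGCT,GTGTTG

Derivation:
Step 1: advance 1 -> fork_pos = 0 + 1 = 1. Next multiple of 6 is 6 (not reached); still 0 fragment(s).
Step 2: advance 10 -> fork_pos = 1 + 10 = 11. Reached multiple(s) of 6: 6 -> fragment 1 completed (1 total).
Step 3: advance 2 -> fork_pos = 11 + 2 = 13. Reached multiple(s) of 6: 12 -> fragment 2 completed (2 total).
Step 4: advance 10 -> fork_pos = 13 + 10 = 23. Reached multiple(s) of 6: 18 -> fragment 3 completed (3 total).
Final fork_pos = 23, so 3 fragment(s) are complete. Build each: template segment -> complement -> reverse.
Fragment 1: template[0:6] = TCTGAT -> complement AGACTA -> reversed ATCAGA
Fragment 2: template[6:12] = AGCGAC -> complement TCGCTG -> reversed GTCGCT
Fragment 3: template[12:18] = CAACAC -> complement GTTGTG -> reversed GTGTTG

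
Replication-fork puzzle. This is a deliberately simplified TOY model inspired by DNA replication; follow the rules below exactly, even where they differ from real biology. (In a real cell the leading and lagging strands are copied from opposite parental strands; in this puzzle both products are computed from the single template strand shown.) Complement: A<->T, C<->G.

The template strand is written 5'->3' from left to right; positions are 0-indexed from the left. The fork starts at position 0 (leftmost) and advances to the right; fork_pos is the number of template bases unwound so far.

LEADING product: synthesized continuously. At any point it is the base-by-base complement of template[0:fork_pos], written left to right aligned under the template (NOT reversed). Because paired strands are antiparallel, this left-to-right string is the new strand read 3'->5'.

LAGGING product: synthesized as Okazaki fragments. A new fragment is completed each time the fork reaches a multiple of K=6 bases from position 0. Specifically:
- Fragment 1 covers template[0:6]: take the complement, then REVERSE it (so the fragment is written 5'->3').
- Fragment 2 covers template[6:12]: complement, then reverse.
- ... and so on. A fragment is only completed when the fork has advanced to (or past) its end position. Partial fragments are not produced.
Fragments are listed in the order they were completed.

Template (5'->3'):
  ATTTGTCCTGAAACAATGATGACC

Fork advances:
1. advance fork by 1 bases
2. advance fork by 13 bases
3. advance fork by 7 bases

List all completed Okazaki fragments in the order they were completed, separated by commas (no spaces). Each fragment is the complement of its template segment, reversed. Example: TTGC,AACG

Step 1: advance 1 -> fork_pos = 0 + 1 = 1. Next multiple of 6 is 6 (not reached); still 0 fragment(s).
Step 2: advance 13 -> fork_pos = 1 + 13 = 14. Reached multiple(s) of 6: 6, 12 -> fragments 1-2 completed (2 total).
Step 3: advance 7 -> fork_pos = 14 + 7 = 21. Reached multiple(s) of 6: 18 -> fragment 3 completed (3 total).
Final fork_pos = 21, so 3 fragment(s) are complete. Build each: template segment -> complement -> reverse.
Fragment 1: template[0:6] = ATTTGT -> complement TAAACA -> reversed ACAAAT
Fragment 2: template[6:12] = CCTGAA -> complement GGACTT -> reversed TTCAGG
Fragment 3: template[12:18] = ACAATG -> complement TGTTAC -> reversed CATTGT

Answer: ACAAAT,TTCAGG,CATTGT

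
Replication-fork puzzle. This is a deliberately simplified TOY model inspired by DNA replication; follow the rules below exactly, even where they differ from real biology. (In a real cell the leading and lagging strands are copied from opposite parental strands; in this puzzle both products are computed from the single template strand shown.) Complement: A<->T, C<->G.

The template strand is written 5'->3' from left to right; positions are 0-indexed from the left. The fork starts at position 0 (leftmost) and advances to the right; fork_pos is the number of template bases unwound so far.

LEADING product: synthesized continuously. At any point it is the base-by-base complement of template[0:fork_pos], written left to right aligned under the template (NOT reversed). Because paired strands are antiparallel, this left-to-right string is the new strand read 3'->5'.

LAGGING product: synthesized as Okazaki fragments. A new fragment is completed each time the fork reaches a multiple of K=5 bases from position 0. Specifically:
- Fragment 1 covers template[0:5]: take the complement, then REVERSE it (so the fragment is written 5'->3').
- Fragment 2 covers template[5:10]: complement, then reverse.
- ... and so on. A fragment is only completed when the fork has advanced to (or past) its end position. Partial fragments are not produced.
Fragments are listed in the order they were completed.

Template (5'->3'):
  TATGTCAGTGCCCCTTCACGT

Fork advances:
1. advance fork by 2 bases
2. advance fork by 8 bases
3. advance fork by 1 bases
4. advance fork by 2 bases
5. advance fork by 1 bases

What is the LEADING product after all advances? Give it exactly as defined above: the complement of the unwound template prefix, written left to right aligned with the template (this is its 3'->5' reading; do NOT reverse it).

Step 1: advance 2 -> fork_pos = 0 + 2 = 2.
Step 2: advance 8 -> fork_pos = 2 + 8 = 10.
Step 3: advance 1 -> fork_pos = 10 + 1 = 11.
Step 4: advance 2 -> fork_pos = 11 + 2 = 13.
Step 5: advance 1 -> fork_pos = 13 + 1 = 14.
Unwound prefix: template[0:14] = TATGTCAGTGCCCC
Complement it base by base (A<->T, C<->G), keeping left-to-right order:
  [0:5] TATGT -> ATACA
  [5:10] CAGTG -> GTCAC
  [10:14] CCCC -> GGGG
Concatenate: ATACAGTCACGGGG (length 14; written aligned with the template, i.e. 3'->5').

Answer: ATACAGTCACGGGG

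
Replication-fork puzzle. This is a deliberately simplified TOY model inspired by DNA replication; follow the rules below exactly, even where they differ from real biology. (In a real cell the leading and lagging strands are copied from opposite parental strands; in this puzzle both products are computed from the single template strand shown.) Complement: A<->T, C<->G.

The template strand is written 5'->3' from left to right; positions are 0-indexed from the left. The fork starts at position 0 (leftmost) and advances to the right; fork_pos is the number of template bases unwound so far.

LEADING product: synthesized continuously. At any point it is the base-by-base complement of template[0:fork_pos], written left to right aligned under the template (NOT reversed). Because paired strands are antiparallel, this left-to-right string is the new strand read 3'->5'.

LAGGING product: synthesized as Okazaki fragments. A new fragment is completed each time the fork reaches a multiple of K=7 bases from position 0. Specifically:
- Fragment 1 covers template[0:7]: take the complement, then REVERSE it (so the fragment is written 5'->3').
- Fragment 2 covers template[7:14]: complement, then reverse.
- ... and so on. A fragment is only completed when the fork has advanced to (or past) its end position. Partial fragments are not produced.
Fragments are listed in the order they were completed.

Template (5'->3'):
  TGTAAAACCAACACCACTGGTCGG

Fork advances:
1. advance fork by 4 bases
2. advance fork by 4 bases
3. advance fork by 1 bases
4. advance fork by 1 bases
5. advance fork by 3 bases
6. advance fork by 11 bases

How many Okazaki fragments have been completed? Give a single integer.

Step 1: advance 4 -> fork_pos = 0 + 4 = 4. Next multiple of 7 is 7 (not reached); still 0 fragment(s).
Step 2: advance 4 -> fork_pos = 4 + 4 = 8. Reached multiple(s) of 7: 7 -> fragment 1 completed (1 total).
Step 3: advance 1 -> fork_pos = 8 + 1 = 9. Next multiple of 7 is 14 (not reached); still 1 fragment(s).
Step 4: advance 1 -> fork_pos = 9 + 1 = 10. Next multiple of 7 is 14 (not reached); still 1 fragment(s).
Step 5: advance 3 -> fork_pos = 10 + 3 = 13. Next multiple of 7 is 14 (not reached); still 1 fragment(s).
Step 6: advance 11 -> fork_pos = 13 + 11 = 24. Reached multiple(s) of 7: 14, 21 -> fragments 2-3 completed (3 total).
Check: final fork_pos = 24; the multiples of 7 that are <= 24 are 7..21 -> 24 // 7 = 3 completed fragment(s).

Answer: 3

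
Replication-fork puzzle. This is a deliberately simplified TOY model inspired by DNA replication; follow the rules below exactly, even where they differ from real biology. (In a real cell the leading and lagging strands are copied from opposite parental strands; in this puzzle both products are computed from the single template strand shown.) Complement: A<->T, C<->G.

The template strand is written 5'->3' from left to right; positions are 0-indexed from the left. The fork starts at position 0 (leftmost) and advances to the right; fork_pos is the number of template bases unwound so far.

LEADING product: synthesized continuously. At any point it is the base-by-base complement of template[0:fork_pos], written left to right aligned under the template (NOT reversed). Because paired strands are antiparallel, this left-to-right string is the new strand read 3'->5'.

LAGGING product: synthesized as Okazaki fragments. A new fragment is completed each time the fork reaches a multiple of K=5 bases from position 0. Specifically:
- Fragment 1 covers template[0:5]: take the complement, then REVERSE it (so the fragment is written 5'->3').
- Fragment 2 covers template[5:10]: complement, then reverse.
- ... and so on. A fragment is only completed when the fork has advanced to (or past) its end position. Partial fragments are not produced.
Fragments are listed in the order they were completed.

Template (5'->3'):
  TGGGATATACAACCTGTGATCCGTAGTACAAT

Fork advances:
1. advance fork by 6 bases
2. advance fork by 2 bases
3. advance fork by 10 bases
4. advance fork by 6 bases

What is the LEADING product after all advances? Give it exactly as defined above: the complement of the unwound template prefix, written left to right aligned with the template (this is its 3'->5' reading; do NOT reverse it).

Answer: ACCCTATATGTTGGACACTAGGCA

Derivation:
Step 1: advance 6 -> fork_pos = 0 + 6 = 6.
Step 2: advance 2 -> fork_pos = 6 + 2 = 8.
Step 3: advance 10 -> fork_pos = 8 + 10 = 18.
Step 4: advance 6 -> fork_pos = 18 + 6 = 24.
Unwound prefix: template[0:24] = TGGGATATACAACCTGTGATCCGT
Complement it base by base (A<->T, C<->G), keeping left-to-right order:
  [0:5] TGGGA -> ACCCT
  [5:10] TATAC -> ATATG
  [10:15] AACCT -> TTGGA
  [15:20] GTGAT -> CACTA
  [20:24] CCGT -> GGCA
Concatenate: ACCCTATATGTTGGACACTAGGCA (length 24; written aligned with the template, i.e. 3'->5').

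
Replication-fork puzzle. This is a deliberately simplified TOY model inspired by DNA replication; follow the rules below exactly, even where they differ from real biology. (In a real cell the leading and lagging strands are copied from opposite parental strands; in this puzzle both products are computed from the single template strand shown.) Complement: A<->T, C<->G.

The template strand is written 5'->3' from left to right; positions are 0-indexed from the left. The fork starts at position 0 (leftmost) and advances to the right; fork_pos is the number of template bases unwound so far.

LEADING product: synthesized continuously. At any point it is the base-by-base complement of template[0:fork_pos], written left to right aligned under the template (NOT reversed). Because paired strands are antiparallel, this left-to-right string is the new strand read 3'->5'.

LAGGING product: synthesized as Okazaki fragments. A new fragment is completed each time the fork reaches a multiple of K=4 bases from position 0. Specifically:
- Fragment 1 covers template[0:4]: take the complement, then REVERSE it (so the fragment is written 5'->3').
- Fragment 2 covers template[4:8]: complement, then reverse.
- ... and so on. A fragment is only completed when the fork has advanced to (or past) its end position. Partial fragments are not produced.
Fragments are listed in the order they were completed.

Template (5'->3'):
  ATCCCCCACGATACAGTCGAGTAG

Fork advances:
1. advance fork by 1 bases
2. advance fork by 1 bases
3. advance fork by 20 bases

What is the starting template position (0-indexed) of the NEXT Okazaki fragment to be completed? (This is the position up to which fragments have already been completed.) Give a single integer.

Answer: 20

Derivation:
Step 1: advance 1 -> fork_pos = 0 + 1 = 1. Next multiple of 4 is 4 (not reached); still 0 fragment(s).
Step 2: advance 1 -> fork_pos = 1 + 1 = 2. Next multiple of 4 is 4 (not reached); still 0 fragment(s).
Step 3: advance 20 -> fork_pos = 2 + 20 = 22. Reached multiple(s) of 4: 4, 8, 12, 16, 20 -> fragments 1-5 completed (5 total).
5 fragment(s) completed, covering template[0:20] (5 x 4 = 20). The next fragment, fragment 6, covers template[20:24], so it starts at position 20.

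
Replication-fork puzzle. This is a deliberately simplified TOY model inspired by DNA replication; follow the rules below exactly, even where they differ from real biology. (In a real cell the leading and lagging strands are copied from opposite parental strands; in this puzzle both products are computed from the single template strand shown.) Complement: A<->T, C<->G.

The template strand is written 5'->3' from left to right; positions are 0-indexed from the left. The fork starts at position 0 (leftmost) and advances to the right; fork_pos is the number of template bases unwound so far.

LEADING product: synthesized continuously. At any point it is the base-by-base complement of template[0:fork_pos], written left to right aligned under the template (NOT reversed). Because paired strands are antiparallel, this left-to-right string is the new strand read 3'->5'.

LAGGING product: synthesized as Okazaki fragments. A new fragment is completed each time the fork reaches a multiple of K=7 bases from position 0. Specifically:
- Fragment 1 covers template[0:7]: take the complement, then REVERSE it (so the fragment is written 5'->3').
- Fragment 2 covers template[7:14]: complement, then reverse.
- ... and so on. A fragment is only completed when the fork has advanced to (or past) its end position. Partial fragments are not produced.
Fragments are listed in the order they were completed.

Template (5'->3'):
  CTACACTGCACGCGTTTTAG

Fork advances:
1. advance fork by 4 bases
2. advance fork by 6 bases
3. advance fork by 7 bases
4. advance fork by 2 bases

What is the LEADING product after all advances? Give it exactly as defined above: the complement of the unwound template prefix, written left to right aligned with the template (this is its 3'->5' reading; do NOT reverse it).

Step 1: advance 4 -> fork_pos = 0 + 4 = 4.
Step 2: advance 6 -> fork_pos = 4 + 6 = 10.
Step 3: advance 7 -> fork_pos = 10 + 7 = 17.
Step 4: advance 2 -> fork_pos = 17 + 2 = 19.
Unwound prefix: template[0:19] = CTACACTGCACGCGTTTTA
Complement it base by base (A<->T, C<->G), keeping left-to-right order:
  [0:5] CTACA -> GATGT
  [5:10] CTGCA -> GACGT
  [10:15] CGCGT -> GCGCA
  [15:19] TTTA -> AAAT
Concatenate: GATGTGACGTGCGCAAAAT (length 19; written aligned with the template, i.e. 3'->5').

Answer: GATGTGACGTGCGCAAAAT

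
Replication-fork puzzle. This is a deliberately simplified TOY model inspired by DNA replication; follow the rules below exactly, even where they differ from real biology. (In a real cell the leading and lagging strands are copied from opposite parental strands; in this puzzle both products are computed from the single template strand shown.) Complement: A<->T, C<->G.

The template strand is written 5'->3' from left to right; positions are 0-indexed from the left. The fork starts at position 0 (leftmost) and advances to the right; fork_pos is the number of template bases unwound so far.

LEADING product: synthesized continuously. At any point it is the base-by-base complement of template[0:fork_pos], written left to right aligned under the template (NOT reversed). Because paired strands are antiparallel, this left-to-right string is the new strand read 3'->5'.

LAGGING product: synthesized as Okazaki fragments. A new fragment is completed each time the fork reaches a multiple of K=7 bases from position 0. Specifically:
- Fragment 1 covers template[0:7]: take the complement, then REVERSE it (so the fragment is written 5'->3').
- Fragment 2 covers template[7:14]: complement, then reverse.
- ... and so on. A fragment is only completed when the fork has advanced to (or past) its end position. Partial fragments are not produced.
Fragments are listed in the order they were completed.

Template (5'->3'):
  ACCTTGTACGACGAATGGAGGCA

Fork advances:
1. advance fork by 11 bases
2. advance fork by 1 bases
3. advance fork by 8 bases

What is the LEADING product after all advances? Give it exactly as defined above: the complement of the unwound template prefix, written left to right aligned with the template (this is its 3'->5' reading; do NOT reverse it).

Answer: TGGAACATGCTGCTTACCTC

Derivation:
Step 1: advance 11 -> fork_pos = 0 + 11 = 11.
Step 2: advance 1 -> fork_pos = 11 + 1 = 12.
Step 3: advance 8 -> fork_pos = 12 + 8 = 20.
Unwound prefix: template[0:20] = ACCTTGTACGACGAATGGAG
Complement it base by base (A<->T, C<->G), keeping left-to-right order:
  [0:5] ACCTT -> TGGAA
  [5:10] GTACG -> CATGC
  [10:15] ACGAA -> TGCTT
  [15:20] TGGAG -> ACCTC
Concatenate: TGGAACATGCTGCTTACCTC (length 20; written aligned with the template, i.e. 3'->5').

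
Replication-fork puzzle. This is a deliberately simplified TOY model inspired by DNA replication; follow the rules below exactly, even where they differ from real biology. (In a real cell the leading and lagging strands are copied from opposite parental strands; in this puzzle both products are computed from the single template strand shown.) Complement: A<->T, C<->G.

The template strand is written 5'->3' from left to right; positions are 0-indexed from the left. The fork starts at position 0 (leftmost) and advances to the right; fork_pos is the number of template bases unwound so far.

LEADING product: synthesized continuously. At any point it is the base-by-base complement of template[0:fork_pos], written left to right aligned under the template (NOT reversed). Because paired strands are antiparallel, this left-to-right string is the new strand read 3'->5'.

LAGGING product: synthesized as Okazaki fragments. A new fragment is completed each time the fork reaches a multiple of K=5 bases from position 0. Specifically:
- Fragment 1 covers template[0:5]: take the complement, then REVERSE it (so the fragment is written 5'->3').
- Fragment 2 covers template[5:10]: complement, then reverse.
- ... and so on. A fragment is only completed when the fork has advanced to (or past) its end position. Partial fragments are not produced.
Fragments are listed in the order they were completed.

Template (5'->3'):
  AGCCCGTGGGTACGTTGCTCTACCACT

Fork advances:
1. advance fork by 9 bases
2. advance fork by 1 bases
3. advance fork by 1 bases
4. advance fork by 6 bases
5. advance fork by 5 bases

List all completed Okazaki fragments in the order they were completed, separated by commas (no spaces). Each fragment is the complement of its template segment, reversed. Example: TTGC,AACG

Step 1: advance 9 -> fork_pos = 0 + 9 = 9. Reached multiple(s) of 5: 5 -> fragment 1 completed (1 total).
Step 2: advance 1 -> fork_pos = 9 + 1 = 10. Reached multiple(s) of 5: 10 -> fragment 2 completed (2 total).
Step 3: advance 1 -> fork_pos = 10 + 1 = 11. Next multiple of 5 is 15 (not reached); still 2 fragment(s).
Step 4: advance 6 -> fork_pos = 11 + 6 = 17. Reached multiple(s) of 5: 15 -> fragment 3 completed (3 total).
Step 5: advance 5 -> fork_pos = 17 + 5 = 22. Reached multiple(s) of 5: 20 -> fragment 4 completed (4 total).
Final fork_pos = 22, so 4 fragment(s) are complete. Build each: template segment -> complement -> reverse.
Fragment 1: template[0:5] = AGCCC -> complement TCGGG -> reversed GGGCT
Fragment 2: template[5:10] = GTGGG -> complement CACCC -> reversed CCCAC
Fragment 3: template[10:15] = TACGT -> complement ATGCA -> reversed ACGTA
Fragment 4: template[15:20] = TGCTC -> complement ACGAG -> reversed GAGCA

Answer: GGGCT,CCCAC,ACGTA,GAGCA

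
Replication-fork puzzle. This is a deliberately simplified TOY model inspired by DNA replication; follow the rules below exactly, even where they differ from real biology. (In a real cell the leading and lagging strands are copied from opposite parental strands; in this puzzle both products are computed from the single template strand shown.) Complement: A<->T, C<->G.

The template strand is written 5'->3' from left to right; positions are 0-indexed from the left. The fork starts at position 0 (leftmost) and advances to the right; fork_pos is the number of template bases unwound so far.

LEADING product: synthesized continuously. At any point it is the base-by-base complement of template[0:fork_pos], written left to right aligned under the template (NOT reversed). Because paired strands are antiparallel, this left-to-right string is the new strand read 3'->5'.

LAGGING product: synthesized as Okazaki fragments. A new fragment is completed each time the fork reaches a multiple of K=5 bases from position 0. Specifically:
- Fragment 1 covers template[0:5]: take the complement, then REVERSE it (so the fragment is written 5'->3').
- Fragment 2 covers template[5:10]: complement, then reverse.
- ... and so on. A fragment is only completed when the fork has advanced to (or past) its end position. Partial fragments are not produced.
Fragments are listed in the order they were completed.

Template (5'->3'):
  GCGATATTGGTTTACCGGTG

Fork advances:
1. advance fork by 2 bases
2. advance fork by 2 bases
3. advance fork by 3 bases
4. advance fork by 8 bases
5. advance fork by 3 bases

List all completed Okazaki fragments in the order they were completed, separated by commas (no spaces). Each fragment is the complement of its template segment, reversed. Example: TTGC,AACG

Step 1: advance 2 -> fork_pos = 0 + 2 = 2. Next multiple of 5 is 5 (not reached); still 0 fragment(s).
Step 2: advance 2 -> fork_pos = 2 + 2 = 4. Next multiple of 5 is 5 (not reached); still 0 fragment(s).
Step 3: advance 3 -> fork_pos = 4 + 3 = 7. Reached multiple(s) of 5: 5 -> fragment 1 completed (1 total).
Step 4: advance 8 -> fork_pos = 7 + 8 = 15. Reached multiple(s) of 5: 10, 15 -> fragments 2-3 completed (3 total).
Step 5: advance 3 -> fork_pos = 15 + 3 = 18. Next multiple of 5 is 20 (not reached); still 3 fragment(s).
Final fork_pos = 18, so 3 fragment(s) are complete. Build each: template segment -> complement -> reverse.
Fragment 1: template[0:5] = GCGAT -> complement CGCTA -> reversed ATCGC
Fragment 2: template[5:10] = ATTGG -> complement TAACC -> reversed CCAAT
Fragment 3: template[10:15] = TTTAC -> complement AAATG -> reversed GTAAA

Answer: ATCGC,CCAAT,GTAAA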